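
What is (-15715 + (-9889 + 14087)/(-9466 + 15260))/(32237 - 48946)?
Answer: 45524256/48405973 ≈ 0.94047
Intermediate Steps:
(-15715 + (-9889 + 14087)/(-9466 + 15260))/(32237 - 48946) = (-15715 + 4198/5794)/(-16709) = (-15715 + 4198*(1/5794))*(-1/16709) = (-15715 + 2099/2897)*(-1/16709) = -45524256/2897*(-1/16709) = 45524256/48405973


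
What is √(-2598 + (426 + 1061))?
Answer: I*√1111 ≈ 33.332*I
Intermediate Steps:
√(-2598 + (426 + 1061)) = √(-2598 + 1487) = √(-1111) = I*√1111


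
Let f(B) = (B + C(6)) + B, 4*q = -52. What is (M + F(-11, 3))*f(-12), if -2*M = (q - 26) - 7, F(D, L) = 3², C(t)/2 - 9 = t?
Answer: 192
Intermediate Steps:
C(t) = 18 + 2*t
q = -13 (q = (¼)*(-52) = -13)
f(B) = 30 + 2*B (f(B) = (B + (18 + 2*6)) + B = (B + (18 + 12)) + B = (B + 30) + B = (30 + B) + B = 30 + 2*B)
F(D, L) = 9
M = 23 (M = -((-13 - 26) - 7)/2 = -(-39 - 7)/2 = -½*(-46) = 23)
(M + F(-11, 3))*f(-12) = (23 + 9)*(30 + 2*(-12)) = 32*(30 - 24) = 32*6 = 192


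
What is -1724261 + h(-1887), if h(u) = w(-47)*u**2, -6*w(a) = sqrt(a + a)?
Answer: -1724261 - 1186923*I*sqrt(94)/2 ≈ -1.7243e+6 - 5.7538e+6*I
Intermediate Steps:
w(a) = -sqrt(2)*sqrt(a)/6 (w(a) = -sqrt(a + a)/6 = -sqrt(2)*sqrt(a)/6)
h(u) = -I*sqrt(94)*u**2/6 (h(u) = (-sqrt(2)*sqrt(-47)/6)*u**2 = (-sqrt(2)*I*sqrt(47)/6)*u**2 = (-I*sqrt(94)/6)*u**2 = -I*sqrt(94)*u**2/6)
-1724261 + h(-1887) = -1724261 - 1/6*I*sqrt(94)*(-1887)**2 = -1724261 - 1/6*I*sqrt(94)*3560769 = -1724261 - 1186923*I*sqrt(94)/2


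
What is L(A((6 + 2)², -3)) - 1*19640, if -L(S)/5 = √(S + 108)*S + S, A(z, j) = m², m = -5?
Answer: -19765 - 125*√133 ≈ -21207.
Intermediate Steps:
A(z, j) = 25 (A(z, j) = (-5)² = 25)
L(S) = -5*S - 5*S*√(108 + S) (L(S) = -5*(√(S + 108)*S + S) = -5*(√(108 + S)*S + S) = -5*(S*√(108 + S) + S) = -5*(S + S*√(108 + S)) = -5*S - 5*S*√(108 + S))
L(A((6 + 2)², -3)) - 1*19640 = -5*25*(1 + √(108 + 25)) - 1*19640 = -5*25*(1 + √133) - 19640 = (-125 - 125*√133) - 19640 = -19765 - 125*√133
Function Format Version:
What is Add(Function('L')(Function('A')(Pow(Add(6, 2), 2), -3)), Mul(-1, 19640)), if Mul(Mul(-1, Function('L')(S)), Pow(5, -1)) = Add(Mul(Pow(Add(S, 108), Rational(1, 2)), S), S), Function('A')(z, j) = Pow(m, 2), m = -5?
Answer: Add(-19765, Mul(-125, Pow(133, Rational(1, 2)))) ≈ -21207.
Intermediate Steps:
Function('A')(z, j) = 25 (Function('A')(z, j) = Pow(-5, 2) = 25)
Function('L')(S) = Add(Mul(-5, S), Mul(-5, S, Pow(Add(108, S), Rational(1, 2)))) (Function('L')(S) = Mul(-5, Add(Mul(Pow(Add(S, 108), Rational(1, 2)), S), S)) = Mul(-5, Add(Mul(Pow(Add(108, S), Rational(1, 2)), S), S)) = Mul(-5, Add(Mul(S, Pow(Add(108, S), Rational(1, 2))), S)) = Mul(-5, Add(S, Mul(S, Pow(Add(108, S), Rational(1, 2))))) = Add(Mul(-5, S), Mul(-5, S, Pow(Add(108, S), Rational(1, 2)))))
Add(Function('L')(Function('A')(Pow(Add(6, 2), 2), -3)), Mul(-1, 19640)) = Add(Mul(-5, 25, Add(1, Pow(Add(108, 25), Rational(1, 2)))), Mul(-1, 19640)) = Add(Mul(-5, 25, Add(1, Pow(133, Rational(1, 2)))), -19640) = Add(Add(-125, Mul(-125, Pow(133, Rational(1, 2)))), -19640) = Add(-19765, Mul(-125, Pow(133, Rational(1, 2))))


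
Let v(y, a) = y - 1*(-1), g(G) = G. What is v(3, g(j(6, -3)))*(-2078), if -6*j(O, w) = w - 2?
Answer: -8312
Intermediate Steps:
j(O, w) = ⅓ - w/6 (j(O, w) = -(w - 2)/6 = -(-2 + w)/6 = ⅓ - w/6)
v(y, a) = 1 + y (v(y, a) = y + 1 = 1 + y)
v(3, g(j(6, -3)))*(-2078) = (1 + 3)*(-2078) = 4*(-2078) = -8312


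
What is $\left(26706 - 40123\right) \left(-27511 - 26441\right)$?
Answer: $723873984$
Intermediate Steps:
$\left(26706 - 40123\right) \left(-27511 - 26441\right) = \left(-13417\right) \left(-53952\right) = 723873984$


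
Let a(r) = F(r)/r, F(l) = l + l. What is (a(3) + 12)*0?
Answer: 0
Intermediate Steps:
F(l) = 2*l
a(r) = 2 (a(r) = (2*r)/r = 2)
(a(3) + 12)*0 = (2 + 12)*0 = 14*0 = 0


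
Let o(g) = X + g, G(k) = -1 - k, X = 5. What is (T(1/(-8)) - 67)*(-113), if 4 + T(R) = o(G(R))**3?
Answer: 46895/512 ≈ 91.592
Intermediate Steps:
o(g) = 5 + g
T(R) = -4 + (4 - R)**3 (T(R) = -4 + (5 + (-1 - R))**3 = -4 + (4 - R)**3)
(T(1/(-8)) - 67)*(-113) = ((-4 - (-4 + 1/(-8))**3) - 67)*(-113) = ((-4 - (-4 - 1/8)**3) - 67)*(-113) = ((-4 - (-33/8)**3) - 67)*(-113) = ((-4 - 1*(-35937/512)) - 67)*(-113) = ((-4 + 35937/512) - 67)*(-113) = (33889/512 - 67)*(-113) = -415/512*(-113) = 46895/512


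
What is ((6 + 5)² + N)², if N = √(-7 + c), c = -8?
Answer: (121 + I*√15)² ≈ 14626.0 + 937.26*I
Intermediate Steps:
N = I*√15 (N = √(-7 - 8) = √(-15) = I*√15 ≈ 3.873*I)
((6 + 5)² + N)² = ((6 + 5)² + I*√15)² = (11² + I*√15)² = (121 + I*√15)²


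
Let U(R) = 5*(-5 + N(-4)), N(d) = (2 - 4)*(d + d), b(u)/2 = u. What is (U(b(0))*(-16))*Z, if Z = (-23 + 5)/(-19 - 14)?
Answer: -480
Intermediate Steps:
Z = 6/11 (Z = -18/(-33) = -18*(-1/33) = 6/11 ≈ 0.54545)
b(u) = 2*u
N(d) = -4*d
U(R) = 55 (U(R) = 5*(-5 - 4*(-4)) = 5*(-5 + 16) = 5*11 = 55)
(U(b(0))*(-16))*Z = (55*(-16))*(6/11) = -880*6/11 = -480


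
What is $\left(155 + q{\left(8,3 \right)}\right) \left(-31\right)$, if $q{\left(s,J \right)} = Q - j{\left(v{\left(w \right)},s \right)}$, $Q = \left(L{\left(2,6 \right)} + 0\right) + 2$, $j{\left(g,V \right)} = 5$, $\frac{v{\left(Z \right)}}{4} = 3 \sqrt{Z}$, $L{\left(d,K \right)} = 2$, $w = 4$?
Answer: $-4774$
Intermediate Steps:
$v{\left(Z \right)} = 12 \sqrt{Z}$ ($v{\left(Z \right)} = 4 \cdot 3 \sqrt{Z} = 12 \sqrt{Z}$)
$Q = 4$ ($Q = \left(2 + 0\right) + 2 = 2 + 2 = 4$)
$q{\left(s,J \right)} = -1$ ($q{\left(s,J \right)} = 4 - 5 = -1$)
$\left(155 + q{\left(8,3 \right)}\right) \left(-31\right) = \left(155 - 1\right) \left(-31\right) = 154 \left(-31\right) = -4774$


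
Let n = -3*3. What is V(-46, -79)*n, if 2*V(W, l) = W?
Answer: 207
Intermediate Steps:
V(W, l) = W/2
n = -9
V(-46, -79)*n = ((½)*(-46))*(-9) = -23*(-9) = 207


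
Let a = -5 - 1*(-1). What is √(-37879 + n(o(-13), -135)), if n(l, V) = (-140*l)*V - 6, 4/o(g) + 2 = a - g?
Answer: I*√27085 ≈ 164.58*I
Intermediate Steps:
a = -4 (a = -5 + 1 = -4)
o(g) = 4/(-6 - g) (o(g) = 4/(-2 + (-4 - g)) = 4/(-6 - g))
n(l, V) = -6 - 140*V*l (n(l, V) = -140*V*l - 6 = -6 - 140*V*l)
√(-37879 + n(o(-13), -135)) = √(-37879 + (-6 - 140*(-135)*(-4/(6 - 13)))) = √(-37879 + (-6 - 140*(-135)*(-4/(-7)))) = √(-37879 + (-6 - 140*(-135)*(-4*(-⅐)))) = √(-37879 + (-6 - 140*(-135)*4/7)) = √(-37879 + (-6 + 10800)) = √(-37879 + 10794) = √(-27085) = I*√27085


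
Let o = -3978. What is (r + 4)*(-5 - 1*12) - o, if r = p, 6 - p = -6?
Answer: 3706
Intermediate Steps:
p = 12 (p = 6 - 1*(-6) = 6 + 6 = 12)
r = 12
(r + 4)*(-5 - 1*12) - o = (12 + 4)*(-5 - 1*12) - 1*(-3978) = 16*(-5 - 12) + 3978 = 16*(-17) + 3978 = -272 + 3978 = 3706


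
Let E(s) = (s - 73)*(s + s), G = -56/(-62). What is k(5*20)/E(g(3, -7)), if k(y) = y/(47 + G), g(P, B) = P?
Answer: -31/6237 ≈ -0.0049703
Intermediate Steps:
G = 28/31 (G = -56*(-1/62) = 28/31 ≈ 0.90323)
E(s) = 2*s*(-73 + s) (E(s) = (-73 + s)*(2*s) = 2*s*(-73 + s))
k(y) = 31*y/1485 (k(y) = y/(47 + 28/31) = y/(1485/31) = 31*y/1485)
k(5*20)/E(g(3, -7)) = (31*(5*20)/1485)/((2*3*(-73 + 3))) = ((31/1485)*100)/((2*3*(-70))) = (620/297)/(-420) = (620/297)*(-1/420) = -31/6237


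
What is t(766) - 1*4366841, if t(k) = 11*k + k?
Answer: -4357649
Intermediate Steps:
t(k) = 12*k
t(766) - 1*4366841 = 12*766 - 1*4366841 = 9192 - 4366841 = -4357649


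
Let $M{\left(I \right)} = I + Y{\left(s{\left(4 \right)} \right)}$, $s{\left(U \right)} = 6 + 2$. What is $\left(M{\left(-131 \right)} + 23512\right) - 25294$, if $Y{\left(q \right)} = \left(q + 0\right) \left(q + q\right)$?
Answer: $-1785$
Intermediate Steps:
$s{\left(U \right)} = 8$
$Y{\left(q \right)} = 2 q^{2}$ ($Y{\left(q \right)} = q 2 q = 2 q^{2}$)
$M{\left(I \right)} = 128 + I$ ($M{\left(I \right)} = I + 2 \cdot 8^{2} = I + 2 \cdot 64 = I + 128 = 128 + I$)
$\left(M{\left(-131 \right)} + 23512\right) - 25294 = \left(\left(128 - 131\right) + 23512\right) - 25294 = \left(-3 + 23512\right) - 25294 = 23509 - 25294 = -1785$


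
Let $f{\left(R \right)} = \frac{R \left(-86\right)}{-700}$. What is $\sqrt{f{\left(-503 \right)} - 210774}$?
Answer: $\frac{i \sqrt{1033095406}}{70} \approx 459.17 i$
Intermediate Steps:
$f{\left(R \right)} = \frac{43 R}{350}$ ($f{\left(R \right)} = - 86 R \left(- \frac{1}{700}\right) = \frac{43 R}{350}$)
$\sqrt{f{\left(-503 \right)} - 210774} = \sqrt{\frac{43}{350} \left(-503\right) - 210774} = \sqrt{- \frac{21629}{350} - 210774} = \sqrt{- \frac{73792529}{350}} = \frac{i \sqrt{1033095406}}{70}$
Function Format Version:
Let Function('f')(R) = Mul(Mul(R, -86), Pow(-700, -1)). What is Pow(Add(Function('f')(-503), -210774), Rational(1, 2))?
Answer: Mul(Rational(1, 70), I, Pow(1033095406, Rational(1, 2))) ≈ Mul(459.17, I)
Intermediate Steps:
Function('f')(R) = Mul(Rational(43, 350), R) (Function('f')(R) = Mul(Mul(-86, R), Rational(-1, 700)) = Mul(Rational(43, 350), R))
Pow(Add(Function('f')(-503), -210774), Rational(1, 2)) = Pow(Add(Mul(Rational(43, 350), -503), -210774), Rational(1, 2)) = Pow(Add(Rational(-21629, 350), -210774), Rational(1, 2)) = Pow(Rational(-73792529, 350), Rational(1, 2)) = Mul(Rational(1, 70), I, Pow(1033095406, Rational(1, 2)))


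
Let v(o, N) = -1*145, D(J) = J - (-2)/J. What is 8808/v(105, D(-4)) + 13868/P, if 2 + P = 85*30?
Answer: -5107981/92365 ≈ -55.302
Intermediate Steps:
D(J) = J + 2/J
v(o, N) = -145
P = 2548 (P = -2 + 85*30 = -2 + 2550 = 2548)
8808/v(105, D(-4)) + 13868/P = 8808/(-145) + 13868/2548 = 8808*(-1/145) + 13868*(1/2548) = -8808/145 + 3467/637 = -5107981/92365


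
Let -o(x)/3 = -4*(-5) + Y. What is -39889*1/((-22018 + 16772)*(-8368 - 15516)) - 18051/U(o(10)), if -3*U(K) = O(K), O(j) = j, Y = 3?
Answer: -2261709338111/2881795672 ≈ -784.83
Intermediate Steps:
o(x) = -69 (o(x) = -3*(-4*(-5) + 3) = -3*(20 + 3) = -3*23 = -69)
U(K) = -K/3
-39889*1/((-22018 + 16772)*(-8368 - 15516)) - 18051/U(o(10)) = -39889*1/((-22018 + 16772)*(-8368 - 15516)) - 18051/((-⅓*(-69))) = -39889/((-23884*(-5246))) - 18051/23 = -39889/125295464 - 18051*1/23 = -39889*1/125295464 - 18051/23 = -39889/125295464 - 18051/23 = -2261709338111/2881795672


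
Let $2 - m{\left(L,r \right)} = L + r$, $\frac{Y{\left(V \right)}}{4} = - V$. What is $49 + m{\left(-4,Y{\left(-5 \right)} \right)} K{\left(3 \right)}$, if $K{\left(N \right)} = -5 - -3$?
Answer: $77$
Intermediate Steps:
$Y{\left(V \right)} = - 4 V$ ($Y{\left(V \right)} = 4 \left(- V\right) = - 4 V$)
$K{\left(N \right)} = -2$ ($K{\left(N \right)} = -5 + 3 = -2$)
$m{\left(L,r \right)} = 2 - L - r$ ($m{\left(L,r \right)} = 2 - \left(L + r\right) = 2 - L - r$)
$49 + m{\left(-4,Y{\left(-5 \right)} \right)} K{\left(3 \right)} = 49 + \left(2 - -4 - \left(-4\right) \left(-5\right)\right) \left(-2\right) = 49 + \left(2 + 4 - 20\right) \left(-2\right) = 49 - -28 = 49 + 28 = 77$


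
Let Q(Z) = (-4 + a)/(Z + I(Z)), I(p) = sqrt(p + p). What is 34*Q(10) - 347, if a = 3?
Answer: -1405/4 + 17*sqrt(5)/20 ≈ -349.35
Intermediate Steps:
I(p) = sqrt(2)*sqrt(p) (I(p) = sqrt(2*p) = sqrt(2)*sqrt(p))
Q(Z) = -1/(Z + sqrt(2)*sqrt(Z)) (Q(Z) = (-4 + 3)/(Z + sqrt(2)*sqrt(Z)) = -1/(Z + sqrt(2)*sqrt(Z)))
34*Q(10) - 347 = 34*(-1/(10 + sqrt(2)*sqrt(10))) - 347 = 34*(-1/(10 + 2*sqrt(5))) - 347 = -34/(10 + 2*sqrt(5)) - 347 = -347 - 34/(10 + 2*sqrt(5))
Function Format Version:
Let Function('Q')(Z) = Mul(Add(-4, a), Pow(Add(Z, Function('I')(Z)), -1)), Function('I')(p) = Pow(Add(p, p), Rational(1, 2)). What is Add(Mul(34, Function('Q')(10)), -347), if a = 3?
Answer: Add(Rational(-1405, 4), Mul(Rational(17, 20), Pow(5, Rational(1, 2)))) ≈ -349.35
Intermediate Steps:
Function('I')(p) = Mul(Pow(2, Rational(1, 2)), Pow(p, Rational(1, 2))) (Function('I')(p) = Pow(Mul(2, p), Rational(1, 2)) = Mul(Pow(2, Rational(1, 2)), Pow(p, Rational(1, 2))))
Function('Q')(Z) = Mul(-1, Pow(Add(Z, Mul(Pow(2, Rational(1, 2)), Pow(Z, Rational(1, 2)))), -1)) (Function('Q')(Z) = Mul(Add(-4, 3), Pow(Add(Z, Mul(Pow(2, Rational(1, 2)), Pow(Z, Rational(1, 2)))), -1)) = Mul(-1, Pow(Add(Z, Mul(Pow(2, Rational(1, 2)), Pow(Z, Rational(1, 2)))), -1)))
Add(Mul(34, Function('Q')(10)), -347) = Add(Mul(34, Mul(-1, Pow(Add(10, Mul(Pow(2, Rational(1, 2)), Pow(10, Rational(1, 2)))), -1))), -347) = Add(Mul(34, Mul(-1, Pow(Add(10, Mul(2, Pow(5, Rational(1, 2)))), -1))), -347) = Add(Mul(-34, Pow(Add(10, Mul(2, Pow(5, Rational(1, 2)))), -1)), -347) = Add(-347, Mul(-34, Pow(Add(10, Mul(2, Pow(5, Rational(1, 2)))), -1)))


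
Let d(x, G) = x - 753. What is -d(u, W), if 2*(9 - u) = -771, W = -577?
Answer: 717/2 ≈ 358.50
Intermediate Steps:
u = 789/2 (u = 9 - ½*(-771) = 9 + 771/2 = 789/2 ≈ 394.50)
d(x, G) = -753 + x
-d(u, W) = -(-753 + 789/2) = -1*(-717/2) = 717/2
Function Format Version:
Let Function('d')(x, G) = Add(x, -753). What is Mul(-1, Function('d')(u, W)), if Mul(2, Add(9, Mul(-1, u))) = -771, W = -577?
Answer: Rational(717, 2) ≈ 358.50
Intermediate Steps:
u = Rational(789, 2) (u = Add(9, Mul(Rational(-1, 2), -771)) = Add(9, Rational(771, 2)) = Rational(789, 2) ≈ 394.50)
Function('d')(x, G) = Add(-753, x)
Mul(-1, Function('d')(u, W)) = Mul(-1, Add(-753, Rational(789, 2))) = Mul(-1, Rational(-717, 2)) = Rational(717, 2)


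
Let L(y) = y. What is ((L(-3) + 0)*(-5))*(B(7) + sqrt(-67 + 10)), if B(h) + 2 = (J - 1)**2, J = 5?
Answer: 210 + 15*I*sqrt(57) ≈ 210.0 + 113.25*I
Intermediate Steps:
B(h) = 14 (B(h) = -2 + (5 - 1)**2 = -2 + 4**2 = -2 + 16 = 14)
((L(-3) + 0)*(-5))*(B(7) + sqrt(-67 + 10)) = ((-3 + 0)*(-5))*(14 + sqrt(-67 + 10)) = (-3*(-5))*(14 + sqrt(-57)) = 15*(14 + I*sqrt(57)) = 210 + 15*I*sqrt(57)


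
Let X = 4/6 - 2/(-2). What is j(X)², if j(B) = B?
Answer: 25/9 ≈ 2.7778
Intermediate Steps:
X = 5/3 (X = 4*(⅙) - 2*(-½) = ⅔ + 1 = 5/3 ≈ 1.6667)
j(X)² = (5/3)² = 25/9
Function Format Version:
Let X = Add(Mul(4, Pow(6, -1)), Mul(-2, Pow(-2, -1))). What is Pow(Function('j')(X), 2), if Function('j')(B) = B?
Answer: Rational(25, 9) ≈ 2.7778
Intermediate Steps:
X = Rational(5, 3) (X = Add(Mul(4, Rational(1, 6)), Mul(-2, Rational(-1, 2))) = Add(Rational(2, 3), 1) = Rational(5, 3) ≈ 1.6667)
Pow(Function('j')(X), 2) = Pow(Rational(5, 3), 2) = Rational(25, 9)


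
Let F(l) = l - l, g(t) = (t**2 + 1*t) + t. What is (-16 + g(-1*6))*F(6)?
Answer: 0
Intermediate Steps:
g(t) = t**2 + 2*t (g(t) = (t**2 + t) + t = (t + t**2) + t = t**2 + 2*t)
F(l) = 0
(-16 + g(-1*6))*F(6) = (-16 + (-1*6)*(2 - 1*6))*0 = (-16 - 6*(2 - 6))*0 = (-16 - 6*(-4))*0 = (-16 + 24)*0 = 8*0 = 0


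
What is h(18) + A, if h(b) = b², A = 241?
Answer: 565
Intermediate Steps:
h(18) + A = 18² + 241 = 324 + 241 = 565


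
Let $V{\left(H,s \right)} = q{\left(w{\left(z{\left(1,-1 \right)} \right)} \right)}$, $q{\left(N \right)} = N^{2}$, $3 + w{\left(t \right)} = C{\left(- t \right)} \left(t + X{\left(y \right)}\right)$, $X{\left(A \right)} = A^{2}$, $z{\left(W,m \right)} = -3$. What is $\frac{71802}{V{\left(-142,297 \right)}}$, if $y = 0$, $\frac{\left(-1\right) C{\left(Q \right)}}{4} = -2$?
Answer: $\frac{7978}{81} \approx 98.494$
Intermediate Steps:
$C{\left(Q \right)} = 8$ ($C{\left(Q \right)} = \left(-4\right) \left(-2\right) = 8$)
$w{\left(t \right)} = -3 + 8 t$ ($w{\left(t \right)} = -3 + 8 \left(t + 0^{2}\right) = -3 + 8 \left(t + 0\right) = -3 + 8 t$)
$V{\left(H,s \right)} = 729$ ($V{\left(H,s \right)} = \left(-3 + 8 \left(-3\right)\right)^{2} = \left(-3 - 24\right)^{2} = \left(-27\right)^{2} = 729$)
$\frac{71802}{V{\left(-142,297 \right)}} = \frac{71802}{729} = 71802 \cdot \frac{1}{729} = \frac{7978}{81}$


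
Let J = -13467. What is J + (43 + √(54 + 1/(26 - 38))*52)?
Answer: -13424 + 26*√1941/3 ≈ -13042.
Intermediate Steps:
J + (43 + √(54 + 1/(26 - 38))*52) = -13467 + (43 + √(54 + 1/(26 - 38))*52) = -13467 + (43 + √(54 + 1/(-12))*52) = -13467 + (43 + √(54 - 1/12)*52) = -13467 + (43 + √(647/12)*52) = -13467 + (43 + (√1941/6)*52) = -13467 + (43 + 26*√1941/3) = -13424 + 26*√1941/3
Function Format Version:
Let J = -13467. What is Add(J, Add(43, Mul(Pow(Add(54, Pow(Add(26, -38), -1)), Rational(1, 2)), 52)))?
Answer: Add(-13424, Mul(Rational(26, 3), Pow(1941, Rational(1, 2)))) ≈ -13042.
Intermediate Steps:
Add(J, Add(43, Mul(Pow(Add(54, Pow(Add(26, -38), -1)), Rational(1, 2)), 52))) = Add(-13467, Add(43, Mul(Pow(Add(54, Pow(Add(26, -38), -1)), Rational(1, 2)), 52))) = Add(-13467, Add(43, Mul(Pow(Add(54, Pow(-12, -1)), Rational(1, 2)), 52))) = Add(-13467, Add(43, Mul(Pow(Add(54, Rational(-1, 12)), Rational(1, 2)), 52))) = Add(-13467, Add(43, Mul(Pow(Rational(647, 12), Rational(1, 2)), 52))) = Add(-13467, Add(43, Mul(Mul(Rational(1, 6), Pow(1941, Rational(1, 2))), 52))) = Add(-13467, Add(43, Mul(Rational(26, 3), Pow(1941, Rational(1, 2))))) = Add(-13424, Mul(Rational(26, 3), Pow(1941, Rational(1, 2))))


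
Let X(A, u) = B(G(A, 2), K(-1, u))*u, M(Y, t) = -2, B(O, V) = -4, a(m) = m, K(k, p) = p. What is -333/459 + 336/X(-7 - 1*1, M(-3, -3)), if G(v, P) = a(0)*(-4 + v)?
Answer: 2105/51 ≈ 41.275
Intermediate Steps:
G(v, P) = 0 (G(v, P) = 0*(-4 + v) = 0)
X(A, u) = -4*u
-333/459 + 336/X(-7 - 1*1, M(-3, -3)) = -333/459 + 336/((-4*(-2))) = -333*1/459 + 336/8 = -37/51 + 336*(⅛) = -37/51 + 42 = 2105/51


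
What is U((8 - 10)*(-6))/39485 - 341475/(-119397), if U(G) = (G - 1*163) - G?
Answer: 4487892888/1571463515 ≈ 2.8559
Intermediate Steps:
U(G) = -163 (U(G) = (G - 163) - G = (-163 + G) - G = -163)
U((8 - 10)*(-6))/39485 - 341475/(-119397) = -163/39485 - 341475/(-119397) = -163*1/39485 - 341475*(-1/119397) = -163/39485 + 113825/39799 = 4487892888/1571463515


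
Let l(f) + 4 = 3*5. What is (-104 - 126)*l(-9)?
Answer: -2530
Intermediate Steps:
l(f) = 11 (l(f) = -4 + 3*5 = -4 + 15 = 11)
(-104 - 126)*l(-9) = (-104 - 126)*11 = -230*11 = -2530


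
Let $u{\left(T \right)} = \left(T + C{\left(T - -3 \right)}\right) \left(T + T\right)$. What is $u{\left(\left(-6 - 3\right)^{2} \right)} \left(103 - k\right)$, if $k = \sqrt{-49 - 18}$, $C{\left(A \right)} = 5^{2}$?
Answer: $1768716 - 17172 i \sqrt{67} \approx 1.7687 \cdot 10^{6} - 1.4056 \cdot 10^{5} i$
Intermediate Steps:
$C{\left(A \right)} = 25$
$k = i \sqrt{67}$ ($k = \sqrt{-67} = i \sqrt{67} \approx 8.1853 i$)
$u{\left(T \right)} = 2 T \left(25 + T\right)$ ($u{\left(T \right)} = \left(T + 25\right) \left(T + T\right) = \left(25 + T\right) 2 T = 2 T \left(25 + T\right)$)
$u{\left(\left(-6 - 3\right)^{2} \right)} \left(103 - k\right) = 2 \left(-6 - 3\right)^{2} \left(25 + \left(-6 - 3\right)^{2}\right) \left(103 - i \sqrt{67}\right) = 2 \left(-9\right)^{2} \left(25 + \left(-9\right)^{2}\right) \left(103 - i \sqrt{67}\right) = 2 \cdot 81 \left(25 + 81\right) \left(103 - i \sqrt{67}\right) = 2 \cdot 81 \cdot 106 \left(103 - i \sqrt{67}\right) = 17172 \left(103 - i \sqrt{67}\right) = 1768716 - 17172 i \sqrt{67}$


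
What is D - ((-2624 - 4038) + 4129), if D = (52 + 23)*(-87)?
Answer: -3992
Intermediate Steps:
D = -6525 (D = 75*(-87) = -6525)
D - ((-2624 - 4038) + 4129) = -6525 - ((-2624 - 4038) + 4129) = -6525 - (-6662 + 4129) = -6525 - 1*(-2533) = -6525 + 2533 = -3992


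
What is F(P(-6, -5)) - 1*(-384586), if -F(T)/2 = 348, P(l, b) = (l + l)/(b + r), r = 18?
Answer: 383890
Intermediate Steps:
P(l, b) = 2*l/(18 + b) (P(l, b) = (l + l)/(b + 18) = (2*l)/(18 + b) = 2*l/(18 + b))
F(T) = -696 (F(T) = -2*348 = -696)
F(P(-6, -5)) - 1*(-384586) = -696 - 1*(-384586) = -696 + 384586 = 383890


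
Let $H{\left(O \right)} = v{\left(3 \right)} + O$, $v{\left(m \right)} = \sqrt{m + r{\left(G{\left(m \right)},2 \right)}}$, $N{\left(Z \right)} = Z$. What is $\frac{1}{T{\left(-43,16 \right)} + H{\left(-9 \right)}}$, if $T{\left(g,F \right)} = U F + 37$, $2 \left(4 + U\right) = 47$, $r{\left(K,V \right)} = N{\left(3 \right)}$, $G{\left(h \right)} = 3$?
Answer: $\frac{170}{57797} - \frac{\sqrt{6}}{115594} \approx 0.0029201$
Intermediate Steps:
$r{\left(K,V \right)} = 3$
$v{\left(m \right)} = \sqrt{3 + m}$ ($v{\left(m \right)} = \sqrt{m + 3} = \sqrt{3 + m}$)
$U = \frac{39}{2}$ ($U = -4 + \frac{1}{2} \cdot 47 = -4 + \frac{47}{2} = \frac{39}{2} \approx 19.5$)
$H{\left(O \right)} = O + \sqrt{6}$ ($H{\left(O \right)} = \sqrt{3 + 3} + O = \sqrt{6} + O = O + \sqrt{6}$)
$T{\left(g,F \right)} = 37 + \frac{39 F}{2}$ ($T{\left(g,F \right)} = \frac{39 F}{2} + 37 = 37 + \frac{39 F}{2}$)
$\frac{1}{T{\left(-43,16 \right)} + H{\left(-9 \right)}} = \frac{1}{\left(37 + \frac{39}{2} \cdot 16\right) - \left(9 - \sqrt{6}\right)} = \frac{1}{\left(37 + 312\right) - \left(9 - \sqrt{6}\right)} = \frac{1}{349 - \left(9 - \sqrt{6}\right)} = \frac{1}{340 + \sqrt{6}}$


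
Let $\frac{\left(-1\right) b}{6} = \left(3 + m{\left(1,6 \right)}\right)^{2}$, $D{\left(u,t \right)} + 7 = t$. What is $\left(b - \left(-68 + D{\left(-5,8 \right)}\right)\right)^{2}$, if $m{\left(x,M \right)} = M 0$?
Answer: $169$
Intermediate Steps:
$D{\left(u,t \right)} = -7 + t$
$m{\left(x,M \right)} = 0$
$b = -54$ ($b = - 6 \left(3 + 0\right)^{2} = - 6 \cdot 3^{2} = \left(-6\right) 9 = -54$)
$\left(b - \left(-68 + D{\left(-5,8 \right)}\right)\right)^{2} = \left(-54 + \left(68 - \left(-7 + 8\right)\right)\right)^{2} = \left(-54 + \left(68 - 1\right)\right)^{2} = \left(-54 + 67\right)^{2} = 13^{2} = 169$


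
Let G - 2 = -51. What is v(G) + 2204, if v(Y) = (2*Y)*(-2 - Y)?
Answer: -2402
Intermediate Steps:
G = -49 (G = 2 - 51 = -49)
v(Y) = 2*Y*(-2 - Y)
v(G) + 2204 = -2*(-49)*(2 - 49) + 2204 = -2*(-49)*(-47) + 2204 = -4606 + 2204 = -2402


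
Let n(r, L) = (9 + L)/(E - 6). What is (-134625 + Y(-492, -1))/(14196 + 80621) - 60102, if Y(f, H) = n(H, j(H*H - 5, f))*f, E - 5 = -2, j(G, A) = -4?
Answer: -5698825139/94817 ≈ -60103.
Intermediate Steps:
E = 3 (E = 5 - 2 = 3)
n(r, L) = -3 - L/3 (n(r, L) = (9 + L)/(3 - 6) = (9 + L)/(-3) = (9 + L)*(-⅓) = -3 - L/3)
Y(f, H) = -5*f/3 (Y(f, H) = (-3 - ⅓*(-4))*f = (-3 + 4/3)*f = -5*f/3)
(-134625 + Y(-492, -1))/(14196 + 80621) - 60102 = (-134625 - 5/3*(-492))/(14196 + 80621) - 60102 = (-134625 + 820)/94817 - 60102 = -133805*1/94817 - 60102 = -133805/94817 - 60102 = -5698825139/94817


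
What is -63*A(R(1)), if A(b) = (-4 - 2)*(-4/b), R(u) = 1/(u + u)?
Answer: -3024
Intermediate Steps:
R(u) = 1/(2*u)
A(b) = 24/b (A(b) = -(-24)/b = 24/b)
-63*A(R(1)) = -1512/((½)/1) = -1512/((½)*1) = -1512/½ = -1512*2 = -63*48 = -3024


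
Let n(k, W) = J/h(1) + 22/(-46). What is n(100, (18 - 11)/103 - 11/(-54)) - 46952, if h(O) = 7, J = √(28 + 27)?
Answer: -1079907/23 + √55/7 ≈ -46951.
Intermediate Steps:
J = √55 ≈ 7.4162
n(k, W) = -11/23 + √55/7 (n(k, W) = √55/7 + 22/(-46) = √55*(⅐) + 22*(-1/46) = √55/7 - 11/23 = -11/23 + √55/7)
n(100, (18 - 11)/103 - 11/(-54)) - 46952 = (-11/23 + √55/7) - 46952 = -1079907/23 + √55/7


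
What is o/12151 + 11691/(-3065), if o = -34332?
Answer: -247284921/37242815 ≈ -6.6398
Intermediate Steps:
o/12151 + 11691/(-3065) = -34332/12151 + 11691/(-3065) = -34332*1/12151 + 11691*(-1/3065) = -34332/12151 - 11691/3065 = -247284921/37242815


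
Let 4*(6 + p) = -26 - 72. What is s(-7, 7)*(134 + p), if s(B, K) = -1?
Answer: -207/2 ≈ -103.50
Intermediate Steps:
p = -61/2 (p = -6 + (-26 - 72)/4 = -6 + (¼)*(-98) = -6 - 49/2 = -61/2 ≈ -30.500)
s(-7, 7)*(134 + p) = -(134 - 61/2) = -1*207/2 = -207/2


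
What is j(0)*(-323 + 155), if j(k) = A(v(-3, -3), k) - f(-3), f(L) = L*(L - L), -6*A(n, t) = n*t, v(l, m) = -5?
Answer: 0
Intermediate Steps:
A(n, t) = -n*t/6
f(L) = 0 (f(L) = L*0 = 0)
j(k) = 5*k/6 (j(k) = -1/6*(-5)*k - 1*0 = 5*k/6 + 0 = 5*k/6)
j(0)*(-323 + 155) = ((5/6)*0)*(-323 + 155) = 0*(-168) = 0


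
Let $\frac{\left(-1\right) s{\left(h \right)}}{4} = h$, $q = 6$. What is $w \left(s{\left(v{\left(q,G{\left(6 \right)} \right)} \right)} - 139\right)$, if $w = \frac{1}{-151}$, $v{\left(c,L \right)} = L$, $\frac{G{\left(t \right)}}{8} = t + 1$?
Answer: $\frac{363}{151} \approx 2.404$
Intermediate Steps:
$G{\left(t \right)} = 8 + 8 t$ ($G{\left(t \right)} = 8 \left(t + 1\right) = 8 \left(1 + t\right) = 8 + 8 t$)
$s{\left(h \right)} = - 4 h$
$w = - \frac{1}{151} \approx -0.0066225$
$w \left(s{\left(v{\left(q,G{\left(6 \right)} \right)} \right)} - 139\right) = - \frac{- 4 \left(8 + 8 \cdot 6\right) - 139}{151} = - \frac{- 4 \left(8 + 48\right) - 139}{151} = - \frac{\left(-4\right) 56 - 139}{151} = - \frac{-224 - 139}{151} = \left(- \frac{1}{151}\right) \left(-363\right) = \frac{363}{151}$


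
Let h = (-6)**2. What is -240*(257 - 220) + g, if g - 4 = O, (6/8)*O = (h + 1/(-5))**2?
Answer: -537536/75 ≈ -7167.1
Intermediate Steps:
h = 36
O = 128164/75 (O = 4*(36 + 1/(-5))**2/3 = 4*(36 - 1/5)**2/3 = 4*(179/5)**2/3 = (4/3)*(32041/25) = 128164/75 ≈ 1708.9)
g = 128464/75 (g = 4 + 128164/75 = 128464/75 ≈ 1712.9)
-240*(257 - 220) + g = -240*(257 - 220) + 128464/75 = -240*37 + 128464/75 = -8880 + 128464/75 = -537536/75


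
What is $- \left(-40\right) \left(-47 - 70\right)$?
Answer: $-4680$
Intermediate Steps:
$- \left(-40\right) \left(-47 - 70\right) = - \left(-40\right) \left(-117\right) = \left(-1\right) 4680 = -4680$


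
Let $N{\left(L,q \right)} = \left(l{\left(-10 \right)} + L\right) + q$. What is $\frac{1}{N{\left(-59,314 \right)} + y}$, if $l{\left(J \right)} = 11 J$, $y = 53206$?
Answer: $\frac{1}{53351} \approx 1.8744 \cdot 10^{-5}$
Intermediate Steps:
$N{\left(L,q \right)} = -110 + L + q$ ($N{\left(L,q \right)} = \left(11 \left(-10\right) + L\right) + q = \left(-110 + L\right) + q = -110 + L + q$)
$\frac{1}{N{\left(-59,314 \right)} + y} = \frac{1}{\left(-110 - 59 + 314\right) + 53206} = \frac{1}{145 + 53206} = \frac{1}{53351}$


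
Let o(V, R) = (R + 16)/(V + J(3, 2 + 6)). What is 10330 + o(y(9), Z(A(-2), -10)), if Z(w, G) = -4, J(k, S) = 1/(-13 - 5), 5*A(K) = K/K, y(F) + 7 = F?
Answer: 361766/35 ≈ 10336.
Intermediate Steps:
y(F) = -7 + F
A(K) = ⅕ (A(K) = (K/K)/5 = (⅕)*1 = ⅕)
J(k, S) = -1/18 (J(k, S) = 1/(-18) = -1/18)
o(V, R) = (16 + R)/(-1/18 + V) (o(V, R) = (R + 16)/(V - 1/18) = (16 + R)/(-1/18 + V))
10330 + o(y(9), Z(A(-2), -10)) = 10330 + 18*(16 - 4)/(-1 + 18*(-7 + 9)) = 10330 + 18*12/(-1 + 18*2) = 10330 + 18*12/(-1 + 36) = 10330 + 18*12/35 = 10330 + 18*(1/35)*12 = 10330 + 216/35 = 361766/35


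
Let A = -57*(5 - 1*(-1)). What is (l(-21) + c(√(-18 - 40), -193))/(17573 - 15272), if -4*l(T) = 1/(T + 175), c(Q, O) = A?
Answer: -210673/1417416 ≈ -0.14863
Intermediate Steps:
A = -342 (A = -57*(5 + 1) = -57*6 = -342)
c(Q, O) = -342
l(T) = -1/(4*(175 + T)) (l(T) = -1/(4*(T + 175)) = -1/(4*(175 + T)))
(l(-21) + c(√(-18 - 40), -193))/(17573 - 15272) = (-1/(700 + 4*(-21)) - 342)/(17573 - 15272) = (-1/(700 - 84) - 342)/2301 = (-1/616 - 342)*(1/2301) = -210673/616*1/2301 = -210673/1417416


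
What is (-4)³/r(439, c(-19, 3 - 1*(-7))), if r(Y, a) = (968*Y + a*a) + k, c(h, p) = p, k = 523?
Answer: -64/425575 ≈ -0.00015038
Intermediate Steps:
r(Y, a) = 523 + a² + 968*Y (r(Y, a) = (968*Y + a*a) + 523 = (968*Y + a²) + 523 = (a² + 968*Y) + 523 = 523 + a² + 968*Y)
(-4)³/r(439, c(-19, 3 - 1*(-7))) = (-4)³/(523 + (3 - 1*(-7))² + 968*439) = -64/(523 + (3 + 7)² + 424952) = -64/(523 + 10² + 424952) = -64/(523 + 100 + 424952) = -64/425575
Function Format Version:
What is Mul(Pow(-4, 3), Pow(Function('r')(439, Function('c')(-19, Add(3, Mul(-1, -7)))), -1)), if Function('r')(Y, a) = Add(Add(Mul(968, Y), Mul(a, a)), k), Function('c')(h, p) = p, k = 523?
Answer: Rational(-64, 425575) ≈ -0.00015038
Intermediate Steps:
Function('r')(Y, a) = Add(523, Pow(a, 2), Mul(968, Y)) (Function('r')(Y, a) = Add(Add(Mul(968, Y), Mul(a, a)), 523) = Add(Add(Mul(968, Y), Pow(a, 2)), 523) = Add(Add(Pow(a, 2), Mul(968, Y)), 523) = Add(523, Pow(a, 2), Mul(968, Y)))
Mul(Pow(-4, 3), Pow(Function('r')(439, Function('c')(-19, Add(3, Mul(-1, -7)))), -1)) = Mul(Pow(-4, 3), Pow(Add(523, Pow(Add(3, Mul(-1, -7)), 2), Mul(968, 439)), -1)) = Mul(-64, Pow(Add(523, Pow(Add(3, 7), 2), 424952), -1)) = Mul(-64, Pow(Add(523, Pow(10, 2), 424952), -1)) = Mul(-64, Pow(Add(523, 100, 424952), -1)) = Mul(-64, Pow(425575, -1)) = Mul(-64, Rational(1, 425575)) = Rational(-64, 425575)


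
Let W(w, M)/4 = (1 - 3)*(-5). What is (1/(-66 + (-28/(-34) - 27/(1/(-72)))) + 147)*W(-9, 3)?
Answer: 9390394/1597 ≈ 5880.0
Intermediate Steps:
W(w, M) = 40 (W(w, M) = 4*((1 - 3)*(-5)) = 4*(-2*(-5)) = 4*10 = 40)
(1/(-66 + (-28/(-34) - 27/(1/(-72)))) + 147)*W(-9, 3) = (1/(-66 + (-28/(-34) - 27/(1/(-72)))) + 147)*40 = (1/(-66 + (-28*(-1/34) - 27/(-1/72))) + 147)*40 = (1/(-66 + (14/17 - 27*(-72))) + 147)*40 = (1/(-66 + (14/17 + 1944)) + 147)*40 = (1/(-66 + 33062/17) + 147)*40 = (1/(31940/17) + 147)*40 = (17/31940 + 147)*40 = (4695197/31940)*40 = 9390394/1597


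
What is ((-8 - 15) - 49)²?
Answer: 5184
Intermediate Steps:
((-8 - 15) - 49)² = (-23 - 49)² = (-72)² = 5184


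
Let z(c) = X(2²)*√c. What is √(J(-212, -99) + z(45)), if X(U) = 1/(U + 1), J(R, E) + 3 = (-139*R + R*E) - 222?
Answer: √(1255775 + 15*√5)/5 ≈ 224.13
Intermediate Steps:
J(R, E) = -225 - 139*R + E*R (J(R, E) = -3 + ((-139*R + R*E) - 222) = -3 + ((-139*R + E*R) - 222) = -3 + (-222 - 139*R + E*R) = -225 - 139*R + E*R)
X(U) = 1/(1 + U)
z(c) = √c/5 (z(c) = √c/(1 + 2²) = √c/(1 + 4) = √c/5)
√(J(-212, -99) + z(45)) = √((-225 - 139*(-212) - 99*(-212)) + √45/5) = √((-225 + 29468 + 20988) + (3*√5)/5) = √(50231 + 3*√5/5)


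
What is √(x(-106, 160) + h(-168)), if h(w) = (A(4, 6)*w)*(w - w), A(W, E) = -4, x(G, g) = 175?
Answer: 5*√7 ≈ 13.229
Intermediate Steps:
h(w) = 0 (h(w) = (-4*w)*(w - w) = -4*w*0 = 0)
√(x(-106, 160) + h(-168)) = √(175 + 0) = √175 = 5*√7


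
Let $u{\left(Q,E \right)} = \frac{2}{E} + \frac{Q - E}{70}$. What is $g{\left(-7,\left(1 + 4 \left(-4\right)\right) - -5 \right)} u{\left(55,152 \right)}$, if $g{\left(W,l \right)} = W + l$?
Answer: $\frac{62067}{2660} \approx 23.333$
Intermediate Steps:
$u{\left(Q,E \right)} = \frac{2}{E} - \frac{E}{70} + \frac{Q}{70}$ ($u{\left(Q,E \right)} = \frac{2}{E} + \left(Q - E\right) \frac{1}{70} = \frac{2}{E} - \left(- \frac{Q}{70} + \frac{E}{70}\right) = \frac{2}{E} - \frac{E}{70} + \frac{Q}{70}$)
$g{\left(-7,\left(1 + 4 \left(-4\right)\right) - -5 \right)} u{\left(55,152 \right)} = \left(-7 + \left(\left(1 + 4 \left(-4\right)\right) - -5\right)\right) \frac{140 - 152 \left(152 - 55\right)}{70 \cdot 152} = \left(-7 + \left(\left(1 - 16\right) + 5\right)\right) \frac{1}{70} \cdot \frac{1}{152} \left(140 - 152 \left(152 - 55\right)\right) = \left(-7 + \left(-15 + 5\right)\right) \frac{1}{70} \cdot \frac{1}{152} \left(140 - 152 \cdot 97\right) = \left(-7 - 10\right) \frac{1}{70} \cdot \frac{1}{152} \left(140 - 14744\right) = - 17 \cdot \frac{1}{70} \cdot \frac{1}{152} \left(-14604\right) = \left(-17\right) \left(- \frac{3651}{2660}\right) = \frac{62067}{2660}$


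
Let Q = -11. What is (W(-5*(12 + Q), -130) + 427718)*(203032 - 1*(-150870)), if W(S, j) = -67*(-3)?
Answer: 151441389938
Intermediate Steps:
W(S, j) = 201
(W(-5*(12 + Q), -130) + 427718)*(203032 - 1*(-150870)) = (201 + 427718)*(203032 - 1*(-150870)) = 427919*(203032 + 150870) = 427919*353902 = 151441389938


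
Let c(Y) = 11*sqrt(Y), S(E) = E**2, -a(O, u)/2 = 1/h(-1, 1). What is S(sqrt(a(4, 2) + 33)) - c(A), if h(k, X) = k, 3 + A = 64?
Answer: 35 - 11*sqrt(61) ≈ -50.913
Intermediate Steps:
A = 61 (A = -3 + 64 = 61)
a(O, u) = 2 (a(O, u) = -2/(-1) = -2*(-1) = 2)
S(sqrt(a(4, 2) + 33)) - c(A) = (sqrt(2 + 33))**2 - 11*sqrt(61) = (sqrt(35))**2 - 11*sqrt(61) = 35 - 11*sqrt(61)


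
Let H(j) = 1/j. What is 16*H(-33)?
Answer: -16/33 ≈ -0.48485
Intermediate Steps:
16*H(-33) = 16/(-33) = 16*(-1/33) = -16/33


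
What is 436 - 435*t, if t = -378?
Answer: 164866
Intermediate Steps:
436 - 435*t = 436 - 435*(-378) = 436 + 164430 = 164866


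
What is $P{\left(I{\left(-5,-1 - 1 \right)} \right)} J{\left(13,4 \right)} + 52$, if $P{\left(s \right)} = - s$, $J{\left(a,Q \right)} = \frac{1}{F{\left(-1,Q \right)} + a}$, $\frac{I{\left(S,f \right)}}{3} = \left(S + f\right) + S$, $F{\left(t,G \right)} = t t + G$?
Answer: $54$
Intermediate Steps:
$F{\left(t,G \right)} = G + t^{2}$ ($F{\left(t,G \right)} = t^{2} + G = G + t^{2}$)
$I{\left(S,f \right)} = 3 f + 6 S$ ($I{\left(S,f \right)} = 3 \left(\left(S + f\right) + S\right) = 3 \left(f + 2 S\right) = 3 f + 6 S$)
$J{\left(a,Q \right)} = \frac{1}{1 + Q + a}$ ($J{\left(a,Q \right)} = \frac{1}{\left(Q + \left(-1\right)^{2}\right) + a} = \frac{1}{\left(Q + 1\right) + a} = \frac{1}{\left(1 + Q\right) + a} = \frac{1}{1 + Q + a}$)
$P{\left(I{\left(-5,-1 - 1 \right)} \right)} J{\left(13,4 \right)} + 52 = \frac{\left(-1\right) \left(3 \left(-1 - 1\right) + 6 \left(-5\right)\right)}{1 + 4 + 13} + 52 = \frac{\left(-1\right) \left(3 \left(-1 - 1\right) - 30\right)}{18} + 52 = - (3 \left(-2\right) - 30) \frac{1}{18} + 52 = - (-6 - 30) \frac{1}{18} + 52 = \left(-1\right) \left(-36\right) \frac{1}{18} + 52 = 36 \cdot \frac{1}{18} + 52 = 2 + 52 = 54$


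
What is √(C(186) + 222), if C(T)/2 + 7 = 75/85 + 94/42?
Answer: 2*√6826197/357 ≈ 14.637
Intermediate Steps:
C(T) = -2770/357 (C(T) = -14 + 2*(75/85 + 94/42) = -14 + 2*(75*(1/85) + 94*(1/42)) = -14 + 2*(15/17 + 47/21) = -14 + 2*(1114/357) = -14 + 2228/357 = -2770/357)
√(C(186) + 222) = √(-2770/357 + 222) = √(76484/357) = 2*√6826197/357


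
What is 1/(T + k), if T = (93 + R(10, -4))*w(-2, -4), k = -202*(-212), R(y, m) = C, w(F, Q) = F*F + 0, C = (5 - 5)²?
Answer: 1/43196 ≈ 2.3150e-5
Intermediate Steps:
C = 0 (C = 0² = 0)
w(F, Q) = F² (w(F, Q) = F² + 0 = F²)
R(y, m) = 0
k = 42824
T = 372 (T = (93 + 0)*(-2)² = 93*4 = 372)
1/(T + k) = 1/(372 + 42824) = 1/43196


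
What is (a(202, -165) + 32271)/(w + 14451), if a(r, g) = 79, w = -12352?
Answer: 32350/2099 ≈ 15.412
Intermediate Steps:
(a(202, -165) + 32271)/(w + 14451) = (79 + 32271)/(-12352 + 14451) = 32350/2099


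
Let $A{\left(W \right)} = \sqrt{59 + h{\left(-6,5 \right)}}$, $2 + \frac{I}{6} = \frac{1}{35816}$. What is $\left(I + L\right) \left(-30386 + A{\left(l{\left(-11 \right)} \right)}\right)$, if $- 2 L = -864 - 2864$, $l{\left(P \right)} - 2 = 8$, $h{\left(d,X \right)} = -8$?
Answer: $- \frac{503885249467}{8954} + \frac{33165619 \sqrt{51}}{17908} \approx -5.6262 \cdot 10^{7}$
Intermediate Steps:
$l{\left(P \right)} = 10$ ($l{\left(P \right)} = 2 + 8 = 10$)
$I = - \frac{214893}{17908}$ ($I = -12 + \frac{6}{35816} = -12 + 6 \cdot \frac{1}{35816} = -12 + \frac{3}{17908} = - \frac{214893}{17908} \approx -12.0$)
$A{\left(W \right)} = \sqrt{51}$ ($A{\left(W \right)} = \sqrt{59 - 8} = \sqrt{51}$)
$L = 1864$ ($L = - \frac{-864 - 2864}{2} = \left(- \frac{1}{2}\right) \left(-3728\right) = 1864$)
$\left(I + L\right) \left(-30386 + A{\left(l{\left(-11 \right)} \right)}\right) = \left(- \frac{214893}{17908} + 1864\right) \left(-30386 + \sqrt{51}\right) = \frac{33165619 \left(-30386 + \sqrt{51}\right)}{17908} = - \frac{503885249467}{8954} + \frac{33165619 \sqrt{51}}{17908}$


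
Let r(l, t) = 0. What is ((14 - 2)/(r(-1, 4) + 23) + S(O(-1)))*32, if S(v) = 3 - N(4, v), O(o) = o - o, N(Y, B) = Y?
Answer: -352/23 ≈ -15.304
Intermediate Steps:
O(o) = 0
S(v) = -1 (S(v) = 3 - 1*4 = 3 - 4 = -1)
((14 - 2)/(r(-1, 4) + 23) + S(O(-1)))*32 = ((14 - 2)/(0 + 23) - 1)*32 = (12/23 - 1)*32 = -11/23*32 = -352/23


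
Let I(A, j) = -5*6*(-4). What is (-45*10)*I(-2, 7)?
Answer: -54000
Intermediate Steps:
I(A, j) = 120 (I(A, j) = -30*(-4) = 120)
(-45*10)*I(-2, 7) = -45*10*120 = -450*120 = -54000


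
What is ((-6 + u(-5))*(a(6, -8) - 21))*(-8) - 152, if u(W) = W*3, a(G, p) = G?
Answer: -2672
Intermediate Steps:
u(W) = 3*W
((-6 + u(-5))*(a(6, -8) - 21))*(-8) - 152 = ((-6 + 3*(-5))*(6 - 21))*(-8) - 152 = ((-6 - 15)*(-15))*(-8) - 152 = -21*(-15)*(-8) - 152 = 315*(-8) - 152 = -2520 - 152 = -2672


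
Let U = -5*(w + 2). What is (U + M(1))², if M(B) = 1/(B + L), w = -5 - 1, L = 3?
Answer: 6561/16 ≈ 410.06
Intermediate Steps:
w = -6
U = 20 (U = -5*(-6 + 2) = -5*(-4) = 20)
M(B) = 1/(3 + B) (M(B) = 1/(B + 3) = 1/(3 + B))
(U + M(1))² = (20 + 1/(3 + 1))² = (20 + 1/4)² = (20 + ¼)² = (81/4)² = 6561/16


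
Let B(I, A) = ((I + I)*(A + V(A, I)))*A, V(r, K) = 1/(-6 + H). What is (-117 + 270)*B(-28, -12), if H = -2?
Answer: -1246644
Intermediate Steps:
V(r, K) = -⅛ (V(r, K) = 1/(-6 - 2) = 1/(-8) = -⅛)
B(I, A) = 2*A*I*(-⅛ + A) (B(I, A) = ((I + I)*(A - ⅛))*A = ((2*I)*(-⅛ + A))*A = (2*I*(-⅛ + A))*A = 2*A*I*(-⅛ + A))
(-117 + 270)*B(-28, -12) = (-117 + 270)*((¼)*(-12)*(-28)*(-1 + 8*(-12))) = 153*((¼)*(-12)*(-28)*(-1 - 96)) = 153*((¼)*(-12)*(-28)*(-97)) = 153*(-8148) = -1246644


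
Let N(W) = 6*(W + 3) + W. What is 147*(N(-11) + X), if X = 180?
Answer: 17787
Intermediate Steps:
N(W) = 18 + 7*W (N(W) = 6*(3 + W) + W = (18 + 6*W) + W = 18 + 7*W)
147*(N(-11) + X) = 147*((18 + 7*(-11)) + 180) = 147*((18 - 77) + 180) = 147*(-59 + 180) = 147*121 = 17787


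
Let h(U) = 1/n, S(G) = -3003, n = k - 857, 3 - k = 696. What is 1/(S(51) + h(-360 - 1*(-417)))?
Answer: -1550/4654651 ≈ -0.00033300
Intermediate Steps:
k = -693 (k = 3 - 1*696 = 3 - 696 = -693)
n = -1550 (n = -693 - 857 = -1550)
h(U) = -1/1550 (h(U) = 1/(-1550) = -1/1550)
1/(S(51) + h(-360 - 1*(-417))) = 1/(-3003 - 1/1550) = 1/(-4654651/1550) = -1550/4654651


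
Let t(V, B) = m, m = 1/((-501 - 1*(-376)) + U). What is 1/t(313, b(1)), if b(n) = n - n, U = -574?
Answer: -699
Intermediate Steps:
b(n) = 0
m = -1/699 (m = 1/((-501 - 1*(-376)) - 574) = 1/((-501 + 376) - 574) = 1/(-125 - 574) = 1/(-699) = -1/699 ≈ -0.0014306)
t(V, B) = -1/699
1/t(313, b(1)) = 1/(-1/699) = -699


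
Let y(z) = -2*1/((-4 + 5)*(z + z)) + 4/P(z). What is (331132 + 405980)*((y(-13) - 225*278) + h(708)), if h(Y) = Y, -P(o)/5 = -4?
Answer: -2962977951744/65 ≈ -4.5584e+10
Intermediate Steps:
P(o) = 20 (P(o) = -5*(-4) = 20)
y(z) = ⅕ - 1/z (y(z) = -2*1/((-4 + 5)*(z + z)) + 4/20 = -2*1/(2*z) + 4*(1/20) = -2*1/(2*z) + ⅕ = -1/z + ⅕ = ⅕ - 1/z)
(331132 + 405980)*((y(-13) - 225*278) + h(708)) = (331132 + 405980)*(((⅕)*(-5 - 13)/(-13) - 225*278) + 708) = 737112*(((⅕)*(-1/13)*(-18) - 62550) + 708) = 737112*((18/65 - 62550) + 708) = 737112*(-4065732/65 + 708) = 737112*(-4019712/65) = -2962977951744/65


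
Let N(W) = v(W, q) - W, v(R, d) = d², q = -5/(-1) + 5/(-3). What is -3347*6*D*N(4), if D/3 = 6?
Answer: -2570496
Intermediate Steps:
q = 10/3 (q = -5*(-1) + 5*(-⅓) = 5 - 5/3 = 10/3 ≈ 3.3333)
D = 18 (D = 3*6 = 18)
N(W) = 100/9 - W (N(W) = (10/3)² - W = 100/9 - W)
-3347*6*D*N(4) = -3347*6*18*(100/9 - 1*4) = -361476*(100/9 - 4) = -361476*64/9 = -3347*768 = -2570496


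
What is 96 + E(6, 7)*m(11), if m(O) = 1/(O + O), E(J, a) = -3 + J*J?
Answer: 195/2 ≈ 97.500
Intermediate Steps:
E(J, a) = -3 + J**2
m(O) = 1/(2*O)
96 + E(6, 7)*m(11) = 96 + (-3 + 6**2)*((1/2)/11) = 96 + (-3 + 36)*((1/2)*(1/11)) = 96 + 33*(1/22) = 96 + 3/2 = 195/2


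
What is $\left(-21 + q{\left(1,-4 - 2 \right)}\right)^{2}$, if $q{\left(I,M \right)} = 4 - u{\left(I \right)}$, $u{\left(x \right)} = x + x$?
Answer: $361$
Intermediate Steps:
$u{\left(x \right)} = 2 x$
$q{\left(I,M \right)} = 4 - 2 I$
$\left(-21 + q{\left(1,-4 - 2 \right)}\right)^{2} = \left(-21 + \left(4 - 2\right)\right)^{2} = \left(-21 + 2\right)^{2} = \left(-19\right)^{2} = 361$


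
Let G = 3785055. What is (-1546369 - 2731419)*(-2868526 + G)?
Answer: -3920716757852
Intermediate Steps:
(-1546369 - 2731419)*(-2868526 + G) = (-1546369 - 2731419)*(-2868526 + 3785055) = -4277788*916529 = -3920716757852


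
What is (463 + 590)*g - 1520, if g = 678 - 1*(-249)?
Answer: 974611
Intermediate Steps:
g = 927 (g = 678 + 249 = 927)
(463 + 590)*g - 1520 = (463 + 590)*927 - 1520 = 1053*927 - 1520 = 976131 - 1520 = 974611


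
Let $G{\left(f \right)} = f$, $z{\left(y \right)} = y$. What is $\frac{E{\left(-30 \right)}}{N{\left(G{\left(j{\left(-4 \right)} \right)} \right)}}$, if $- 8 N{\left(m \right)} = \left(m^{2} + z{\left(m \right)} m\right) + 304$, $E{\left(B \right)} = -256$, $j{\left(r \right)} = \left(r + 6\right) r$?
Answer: $\frac{128}{27} \approx 4.7407$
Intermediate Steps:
$j{\left(r \right)} = r \left(6 + r\right)$ ($j{\left(r \right)} = \left(6 + r\right) r = r \left(6 + r\right)$)
$N{\left(m \right)} = -38 - \frac{m^{2}}{4}$ ($N{\left(m \right)} = - \frac{\left(m^{2} + m m\right) + 304}{8} = - \frac{\left(m^{2} + m^{2}\right) + 304}{8} = - \frac{2 m^{2} + 304}{8} = - \frac{304 + 2 m^{2}}{8} = -38 - \frac{m^{2}}{4}$)
$\frac{E{\left(-30 \right)}}{N{\left(G{\left(j{\left(-4 \right)} \right)} \right)}} = - \frac{256}{-38 - \frac{\left(- 4 \left(6 - 4\right)\right)^{2}}{4}} = - \frac{256}{-38 - \frac{\left(\left(-4\right) 2\right)^{2}}{4}} = - \frac{256}{-38 - \frac{\left(-8\right)^{2}}{4}} = - \frac{256}{-38 - 16} = - \frac{256}{-54} = \left(-256\right) \left(- \frac{1}{54}\right) = \frac{128}{27}$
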